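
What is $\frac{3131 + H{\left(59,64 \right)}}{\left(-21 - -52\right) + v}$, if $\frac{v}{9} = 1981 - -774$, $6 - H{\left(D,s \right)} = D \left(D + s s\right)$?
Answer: $- \frac{121004}{12413} \approx -9.7482$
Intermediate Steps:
$H{\left(D,s \right)} = 6 - D \left(D + s^{2}\right)$ ($H{\left(D,s \right)} = 6 - D \left(D + s s\right) = 6 - D \left(D + s^{2}\right)$)
$v = 24795$ ($v = 9 \left(1981 - -774\right) = 9 \left(1981 + 774\right) = 9 \cdot 2755 = 24795$)
$\frac{3131 + H{\left(59,64 \right)}}{\left(-21 - -52\right) + v} = \frac{3131 - \left(3475 + 241664\right)}{\left(-21 - -52\right) + 24795} = \frac{3131 - \left(3475 + 241664\right)}{\left(-21 + 52\right) + 24795} = \frac{3131 - 245139}{31 + 24795} = \frac{3131 - 245139}{24826} = \left(-242008\right) \frac{1}{24826} = - \frac{121004}{12413}$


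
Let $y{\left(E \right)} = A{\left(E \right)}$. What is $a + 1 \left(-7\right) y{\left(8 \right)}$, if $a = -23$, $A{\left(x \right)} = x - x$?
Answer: $-23$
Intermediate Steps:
$A{\left(x \right)} = 0$
$y{\left(E \right)} = 0$
$a + 1 \left(-7\right) y{\left(8 \right)} = -23 + 1 \left(-7\right) 0 = -23 - 0 = -23 + 0 = -23$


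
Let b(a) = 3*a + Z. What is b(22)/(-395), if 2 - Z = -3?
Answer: -71/395 ≈ -0.17975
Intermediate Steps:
Z = 5 (Z = 2 - 1*(-3) = 2 + 3 = 5)
b(a) = 5 + 3*a (b(a) = 3*a + 5 = 5 + 3*a)
b(22)/(-395) = (5 + 3*22)/(-395) = (5 + 66)*(-1/395) = 71*(-1/395) = -71/395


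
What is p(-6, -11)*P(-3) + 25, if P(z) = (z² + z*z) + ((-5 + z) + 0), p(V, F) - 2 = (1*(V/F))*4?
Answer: 735/11 ≈ 66.818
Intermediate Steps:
p(V, F) = 2 + 4*V/F (p(V, F) = 2 + (1*(V/F))*4 = 2 + (V/F)*4 = 2 + 4*V/F)
P(z) = -5 + z + 2*z² (P(z) = (z² + z²) + (-5 + z) = 2*z² + (-5 + z) = -5 + z + 2*z²)
p(-6, -11)*P(-3) + 25 = (2 + 4*(-6)/(-11))*(-5 - 3 + 2*(-3)²) + 25 = (2 + 4*(-6)*(-1/11))*(-5 - 3 + 2*9) + 25 = (2 + 24/11)*(-5 - 3 + 18) + 25 = (46/11)*10 + 25 = 460/11 + 25 = 735/11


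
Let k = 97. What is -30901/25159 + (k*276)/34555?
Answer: -394227307/869369245 ≈ -0.45346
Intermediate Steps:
-30901/25159 + (k*276)/34555 = -30901/25159 + (97*276)/34555 = -30901*1/25159 + 26772*(1/34555) = -30901/25159 + 26772/34555 = -394227307/869369245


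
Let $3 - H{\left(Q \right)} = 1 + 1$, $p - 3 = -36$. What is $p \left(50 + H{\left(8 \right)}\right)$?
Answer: $-1683$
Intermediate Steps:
$p = -33$ ($p = 3 - 36 = -33$)
$H{\left(Q \right)} = 1$ ($H{\left(Q \right)} = 3 - \left(1 + 1\right) = 3 - 2 = 1$)
$p \left(50 + H{\left(8 \right)}\right) = - 33 \left(50 + 1\right) = \left(-33\right) 51 = -1683$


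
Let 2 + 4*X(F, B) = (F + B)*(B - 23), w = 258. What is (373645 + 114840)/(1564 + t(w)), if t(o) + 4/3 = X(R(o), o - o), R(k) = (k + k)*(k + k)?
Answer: -2930910/9176459 ≈ -0.31939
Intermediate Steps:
R(k) = 4*k**2 (R(k) = (2*k)*(2*k) = 4*k**2)
X(F, B) = -1/2 + (-23 + B)*(B + F)/4 (X(F, B) = -1/2 + ((F + B)*(B - 23))/4 = -1/2 + ((B + F)*(-23 + B))/4 = -1/2 + ((-23 + B)*(B + F))/4 = -1/2 + (-23 + B)*(B + F)/4)
t(o) = -11/6 - 23*o**2 (t(o) = -4/3 + (-1/2 - 23*(o - o)/4 - 23*o**2 + (o - o)**2/4 + (o - o)*(4*o**2)/4) = -4/3 + (-1/2 - 23/4*0 - 23*o**2 + (1/4)*0**2 + (1/4)*0*(4*o**2)) = -4/3 + (-1/2 + 0 - 23*o**2 + (1/4)*0 + 0) = -4/3 + (-1/2 + 0 - 23*o**2 + 0 + 0) = -4/3 + (-1/2 - 23*o**2) = -11/6 - 23*o**2)
(373645 + 114840)/(1564 + t(w)) = (373645 + 114840)/(1564 + (-11/6 - 23*258**2)) = 488485/(1564 + (-11/6 - 23*66564)) = 488485/(1564 + (-11/6 - 1530972)) = 488485/(1564 - 9185843/6) = 488485/(-9176459/6) = 488485*(-6/9176459) = -2930910/9176459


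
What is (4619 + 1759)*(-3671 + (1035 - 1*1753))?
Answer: -27993042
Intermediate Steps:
(4619 + 1759)*(-3671 + (1035 - 1*1753)) = 6378*(-3671 + (1035 - 1753)) = 6378*(-3671 - 718) = 6378*(-4389) = -27993042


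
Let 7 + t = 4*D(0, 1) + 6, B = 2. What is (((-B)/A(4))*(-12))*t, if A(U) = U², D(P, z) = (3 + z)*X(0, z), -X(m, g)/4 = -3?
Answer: 573/2 ≈ 286.50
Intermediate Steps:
X(m, g) = 12 (X(m, g) = -4*(-3) = 12)
D(P, z) = 36 + 12*z (D(P, z) = (3 + z)*12 = 36 + 12*z)
t = 191 (t = -7 + (4*(36 + 12*1) + 6) = -7 + (4*(36 + 12) + 6) = -7 + (4*48 + 6) = -7 + (192 + 6) = -7 + 198 = 191)
(((-B)/A(4))*(-12))*t = (((-1*2)/(4²))*(-12))*191 = (-2/16*(-12))*191 = (-2*1/16*(-12))*191 = -⅛*(-12)*191 = (3/2)*191 = 573/2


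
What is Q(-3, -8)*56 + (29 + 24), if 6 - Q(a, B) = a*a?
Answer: -115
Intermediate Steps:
Q(a, B) = 6 - a² (Q(a, B) = 6 - a*a = 6 - a²)
Q(-3, -8)*56 + (29 + 24) = (6 - 1*(-3)²)*56 + (29 + 24) = (6 - 1*9)*56 + 53 = (6 - 9)*56 + 53 = -3*56 + 53 = -168 + 53 = -115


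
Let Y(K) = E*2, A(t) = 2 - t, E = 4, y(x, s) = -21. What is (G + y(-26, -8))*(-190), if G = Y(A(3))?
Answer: 2470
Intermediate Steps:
Y(K) = 8 (Y(K) = 4*2 = 8)
G = 8
(G + y(-26, -8))*(-190) = (8 - 21)*(-190) = -13*(-190) = 2470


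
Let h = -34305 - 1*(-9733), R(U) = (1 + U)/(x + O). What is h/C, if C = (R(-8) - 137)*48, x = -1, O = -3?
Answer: 6143/1623 ≈ 3.7850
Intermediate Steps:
R(U) = -¼ - U/4 (R(U) = (1 + U)/(-1 - 3) = (1 + U)/(-4) = (1 + U)*(-¼) = -¼ - U/4)
h = -24572 (h = -34305 + 9733 = -24572)
C = -6492 (C = ((-¼ - ¼*(-8)) - 137)*48 = ((-¼ + 2) - 137)*48 = (7/4 - 137)*48 = -541/4*48 = -6492)
h/C = -24572/(-6492) = -24572*(-1/6492) = 6143/1623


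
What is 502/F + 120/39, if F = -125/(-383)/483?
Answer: 1207243214/1625 ≈ 7.4292e+5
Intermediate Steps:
F = 125/184989 (F = -125*(-1/383)*(1/483) = (125/383)*(1/483) = 125/184989 ≈ 0.00067572)
502/F + 120/39 = 502/(125/184989) + 120/39 = 502*(184989/125) + 120*(1/39) = 92864478/125 + 40/13 = 1207243214/1625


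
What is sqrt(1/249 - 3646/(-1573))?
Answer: sqrt(2943815199)/35607 ≈ 1.5238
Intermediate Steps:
sqrt(1/249 - 3646/(-1573)) = sqrt(1/249 - 3646*(-1/1573)) = sqrt(1/249 + 3646/1573) = sqrt(909427/391677) = sqrt(2943815199)/35607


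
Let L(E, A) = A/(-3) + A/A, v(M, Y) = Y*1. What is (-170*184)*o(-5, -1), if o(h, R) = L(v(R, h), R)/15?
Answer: -25024/9 ≈ -2780.4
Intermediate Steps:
v(M, Y) = Y
L(E, A) = 1 - A/3 (L(E, A) = A*(-⅓) + 1 = -A/3 + 1 = 1 - A/3)
o(h, R) = 1/15 - R/45 (o(h, R) = (1 - R/3)/15 = (1 - R/3)*(1/15) = 1/15 - R/45)
(-170*184)*o(-5, -1) = (-170*184)*(1/15 - 1/45*(-1)) = -31280*(1/15 + 1/45) = -31280*4/45 = -25024/9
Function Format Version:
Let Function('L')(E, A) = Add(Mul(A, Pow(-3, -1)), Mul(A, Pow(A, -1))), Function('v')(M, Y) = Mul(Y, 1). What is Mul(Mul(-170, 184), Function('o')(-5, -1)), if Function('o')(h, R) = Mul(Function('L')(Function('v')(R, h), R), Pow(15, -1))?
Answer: Rational(-25024, 9) ≈ -2780.4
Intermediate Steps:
Function('v')(M, Y) = Y
Function('L')(E, A) = Add(1, Mul(Rational(-1, 3), A)) (Function('L')(E, A) = Add(Mul(A, Rational(-1, 3)), 1) = Add(Mul(Rational(-1, 3), A), 1) = Add(1, Mul(Rational(-1, 3), A)))
Function('o')(h, R) = Add(Rational(1, 15), Mul(Rational(-1, 45), R)) (Function('o')(h, R) = Mul(Add(1, Mul(Rational(-1, 3), R)), Pow(15, -1)) = Mul(Add(1, Mul(Rational(-1, 3), R)), Rational(1, 15)) = Add(Rational(1, 15), Mul(Rational(-1, 45), R)))
Mul(Mul(-170, 184), Function('o')(-5, -1)) = Mul(Mul(-170, 184), Add(Rational(1, 15), Mul(Rational(-1, 45), -1))) = Mul(-31280, Add(Rational(1, 15), Rational(1, 45))) = Mul(-31280, Rational(4, 45)) = Rational(-25024, 9)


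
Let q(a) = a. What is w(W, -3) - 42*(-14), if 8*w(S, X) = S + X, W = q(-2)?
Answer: 4699/8 ≈ 587.38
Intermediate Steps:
W = -2
w(S, X) = S/8 + X/8 (w(S, X) = (S + X)/8 = S/8 + X/8)
w(W, -3) - 42*(-14) = ((⅛)*(-2) + (⅛)*(-3)) - 42*(-14) = (-¼ - 3/8) + 588 = -5/8 + 588 = 4699/8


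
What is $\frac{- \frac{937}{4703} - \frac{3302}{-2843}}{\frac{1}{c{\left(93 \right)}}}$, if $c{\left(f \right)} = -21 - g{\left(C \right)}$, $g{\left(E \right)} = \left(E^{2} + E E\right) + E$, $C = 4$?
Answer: $- \frac{733328655}{13370629} \approx -54.846$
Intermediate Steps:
$g{\left(E \right)} = E + 2 E^{2}$ ($g{\left(E \right)} = \left(E^{2} + E^{2}\right) + E = 2 E^{2} + E = E + 2 E^{2}$)
$c{\left(f \right)} = -57$ ($c{\left(f \right)} = -21 - 4 \left(1 + 2 \cdot 4\right) = -21 - 4 \left(1 + 8\right) = -21 - 4 \cdot 9 = -21 - 36 = -57$)
$\frac{- \frac{937}{4703} - \frac{3302}{-2843}}{\frac{1}{c{\left(93 \right)}}} = \frac{- \frac{937}{4703} - \frac{3302}{-2843}}{\frac{1}{-57}} = \frac{\left(-937\right) \frac{1}{4703} - - \frac{3302}{2843}}{- \frac{1}{57}} = \left(- \frac{937}{4703} + \frac{3302}{2843}\right) \left(-57\right) = \frac{12865415}{13370629} \left(-57\right) = - \frac{733328655}{13370629}$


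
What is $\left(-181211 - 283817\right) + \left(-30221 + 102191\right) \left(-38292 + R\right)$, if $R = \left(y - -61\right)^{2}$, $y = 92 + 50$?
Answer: $209471462$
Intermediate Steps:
$y = 142$
$R = 41209$ ($R = \left(142 - -61\right)^{2} = \left(142 + \left(-32 + 93\right)\right)^{2} = \left(142 + 61\right)^{2} = 203^{2} = 41209$)
$\left(-181211 - 283817\right) + \left(-30221 + 102191\right) \left(-38292 + R\right) = \left(-181211 - 283817\right) + \left(-30221 + 102191\right) \left(-38292 + 41209\right) = -465028 + 71970 \cdot 2917 = -465028 + 209936490 = 209471462$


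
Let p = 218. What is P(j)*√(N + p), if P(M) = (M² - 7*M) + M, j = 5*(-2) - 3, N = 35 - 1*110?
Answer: 247*√143 ≈ 2953.7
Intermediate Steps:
N = -75 (N = 35 - 110 = -75)
j = -13 (j = -10 - 3 = -13)
P(M) = M² - 6*M
P(j)*√(N + p) = (-13*(-6 - 13))*√(-75 + 218) = (-13*(-19))*√143 = 247*√143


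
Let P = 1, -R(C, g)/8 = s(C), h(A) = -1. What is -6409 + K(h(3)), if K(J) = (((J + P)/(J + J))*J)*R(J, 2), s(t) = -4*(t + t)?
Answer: -6409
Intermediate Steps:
s(t) = -8*t
R(C, g) = 64*C (R(C, g) = -(-64)*C = 64*C)
K(J) = 64*J*(½ + J/2) (K(J) = (((J + 1)/(J + J))*J)*(64*J) = (((1 + J)/((2*J)))*J)*(64*J) = (((1 + J)*(1/(2*J)))*J)*(64*J) = (((1 + J)/(2*J))*J)*(64*J) = (½ + J/2)*(64*J) = 64*J*(½ + J/2))
-6409 + K(h(3)) = -6409 + 32*(-1)*(1 - 1) = -6409 + 32*(-1)*0 = -6409 + 0 = -6409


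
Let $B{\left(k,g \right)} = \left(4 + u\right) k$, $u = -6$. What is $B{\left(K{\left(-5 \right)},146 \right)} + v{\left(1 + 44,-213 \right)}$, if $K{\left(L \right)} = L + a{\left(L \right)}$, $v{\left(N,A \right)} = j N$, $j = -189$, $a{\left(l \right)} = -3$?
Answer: $-8489$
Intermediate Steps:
$v{\left(N,A \right)} = - 189 N$
$K{\left(L \right)} = -3 + L$ ($K{\left(L \right)} = L - 3 = -3 + L$)
$B{\left(k,g \right)} = - 2 k$ ($B{\left(k,g \right)} = \left(4 - 6\right) k = - 2 k$)
$B{\left(K{\left(-5 \right)},146 \right)} + v{\left(1 + 44,-213 \right)} = - 2 \left(-3 - 5\right) - 189 \left(1 + 44\right) = \left(-2\right) \left(-8\right) - 8505 = 16 - 8505 = -8489$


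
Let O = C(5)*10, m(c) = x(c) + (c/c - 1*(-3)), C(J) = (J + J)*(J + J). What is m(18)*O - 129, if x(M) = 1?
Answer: 4871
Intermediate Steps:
C(J) = 4*J**2 (C(J) = (2*J)*(2*J) = 4*J**2)
m(c) = 5 (m(c) = 1 + (c/c - 1*(-3)) = 1 + (1 + 3) = 1 + 4 = 5)
O = 1000 (O = (4*5**2)*10 = (4*25)*10 = 100*10 = 1000)
m(18)*O - 129 = 5*1000 - 129 = 5000 - 129 = 4871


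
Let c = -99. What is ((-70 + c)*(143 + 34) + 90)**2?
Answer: 889411329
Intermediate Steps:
((-70 + c)*(143 + 34) + 90)**2 = ((-70 - 99)*(143 + 34) + 90)**2 = (-169*177 + 90)**2 = (-29913 + 90)**2 = (-29823)**2 = 889411329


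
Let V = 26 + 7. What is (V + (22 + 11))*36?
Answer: 2376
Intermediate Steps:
V = 33
(V + (22 + 11))*36 = (33 + (22 + 11))*36 = (33 + 33)*36 = 66*36 = 2376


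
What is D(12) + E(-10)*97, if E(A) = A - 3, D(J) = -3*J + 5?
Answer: -1292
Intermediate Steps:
D(J) = 5 - 3*J
E(A) = -3 + A
D(12) + E(-10)*97 = (5 - 3*12) + (-3 - 10)*97 = (5 - 36) - 13*97 = -31 - 1261 = -1292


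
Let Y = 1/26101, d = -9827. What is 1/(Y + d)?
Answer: -26101/256494526 ≈ -0.00010176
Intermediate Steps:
Y = 1/26101 ≈ 3.8313e-5
1/(Y + d) = 1/(1/26101 - 9827) = 1/(-256494526/26101) = -26101/256494526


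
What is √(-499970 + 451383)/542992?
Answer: I*√48587/542992 ≈ 0.00040594*I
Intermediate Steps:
√(-499970 + 451383)/542992 = √(-48587)*(1/542992) = (I*√48587)*(1/542992) = I*√48587/542992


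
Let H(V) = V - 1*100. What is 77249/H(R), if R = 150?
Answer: 77249/50 ≈ 1545.0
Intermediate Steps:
H(V) = -100 + V (H(V) = V - 100 = -100 + V)
77249/H(R) = 77249/(-100 + 150) = 77249/50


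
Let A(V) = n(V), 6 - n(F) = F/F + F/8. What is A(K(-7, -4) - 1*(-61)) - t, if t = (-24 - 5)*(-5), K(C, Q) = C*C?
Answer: -615/4 ≈ -153.75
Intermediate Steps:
n(F) = 5 - F/8 (n(F) = 6 - (F/F + F/8) = 6 - (1 + F*(⅛)) = 6 - (1 + F/8) = 6 + (-1 - F/8) = 5 - F/8)
K(C, Q) = C²
A(V) = 5 - V/8
t = 145 (t = -29*(-5) = 145)
A(K(-7, -4) - 1*(-61)) - t = (5 - ((-7)² - 1*(-61))/8) - 1*145 = (5 - (49 + 61)/8) - 145 = (5 - ⅛*110) - 145 = (5 - 55/4) - 145 = -35/4 - 145 = -615/4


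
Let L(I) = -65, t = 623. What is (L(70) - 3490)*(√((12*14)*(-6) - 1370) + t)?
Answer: -2214765 - 3555*I*√2378 ≈ -2.2148e+6 - 1.7336e+5*I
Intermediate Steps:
(L(70) - 3490)*(√((12*14)*(-6) - 1370) + t) = (-65 - 3490)*(√((12*14)*(-6) - 1370) + 623) = -3555*(√(168*(-6) - 1370) + 623) = -3555*(√(-1008 - 1370) + 623) = -3555*(√(-2378) + 623) = -3555*(I*√2378 + 623) = -3555*(623 + I*√2378) = -2214765 - 3555*I*√2378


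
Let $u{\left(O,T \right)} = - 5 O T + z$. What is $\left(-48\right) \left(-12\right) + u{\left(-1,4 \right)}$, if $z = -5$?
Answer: $591$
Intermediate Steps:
$u{\left(O,T \right)} = -5 - 5 O T$ ($u{\left(O,T \right)} = - 5 O T - 5 = -5 - 5 O T$)
$\left(-48\right) \left(-12\right) + u{\left(-1,4 \right)} = \left(-48\right) \left(-12\right) - \left(5 - 20\right) = 576 + \left(-5 + 20\right) = 576 + 15 = 591$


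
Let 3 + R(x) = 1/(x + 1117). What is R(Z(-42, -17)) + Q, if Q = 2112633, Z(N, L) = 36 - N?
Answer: 2524592851/1195 ≈ 2.1126e+6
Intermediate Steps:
R(x) = -3 + 1/(1117 + x) (R(x) = -3 + 1/(x + 1117) = -3 + 1/(1117 + x))
R(Z(-42, -17)) + Q = (-3350 - 3*(36 - 1*(-42)))/(1117 + (36 - 1*(-42))) + 2112633 = (-3350 - 3*(36 + 42))/(1117 + (36 + 42)) + 2112633 = (-3350 - 3*78)/(1117 + 78) + 2112633 = (-3350 - 234)/1195 + 2112633 = (1/1195)*(-3584) + 2112633 = -3584/1195 + 2112633 = 2524592851/1195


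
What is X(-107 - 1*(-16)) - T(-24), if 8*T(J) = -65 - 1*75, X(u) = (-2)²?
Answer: 43/2 ≈ 21.500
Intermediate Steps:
X(u) = 4
T(J) = -35/2 (T(J) = (-65 - 1*75)/8 = (-65 - 75)/8 = (⅛)*(-140) = -35/2)
X(-107 - 1*(-16)) - T(-24) = 4 - 1*(-35/2) = 4 + 35/2 = 43/2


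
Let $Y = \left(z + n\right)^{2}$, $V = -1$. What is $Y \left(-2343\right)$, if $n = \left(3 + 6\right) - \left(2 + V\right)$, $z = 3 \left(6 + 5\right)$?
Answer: $-3938583$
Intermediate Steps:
$z = 33$ ($z = 3 \cdot 11 = 33$)
$n = 8$ ($n = \left(3 + 6\right) - 1 = 9 + \left(-2 + 1\right) = 9 - 1 = 8$)
$Y = 1681$ ($Y = \left(33 + 8\right)^{2} = 41^{2} = 1681$)
$Y \left(-2343\right) = 1681 \left(-2343\right) = -3938583$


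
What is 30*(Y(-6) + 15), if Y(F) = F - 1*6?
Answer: 90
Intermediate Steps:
Y(F) = -6 + F (Y(F) = F - 6 = -6 + F)
30*(Y(-6) + 15) = 30*((-6 - 6) + 15) = 30*(-12 + 15) = 30*3 = 90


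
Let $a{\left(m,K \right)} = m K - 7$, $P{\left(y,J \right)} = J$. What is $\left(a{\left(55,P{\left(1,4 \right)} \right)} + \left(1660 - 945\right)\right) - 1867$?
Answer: $-939$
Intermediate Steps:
$a{\left(m,K \right)} = -7 + K m$ ($a{\left(m,K \right)} = K m - 7 = -7 + K m$)
$\left(a{\left(55,P{\left(1,4 \right)} \right)} + \left(1660 - 945\right)\right) - 1867 = \left(\left(-7 + 4 \cdot 55\right) + \left(1660 - 945\right)\right) - 1867 = \left(\left(-7 + 220\right) + 715\right) - 1867 = \left(213 + 715\right) - 1867 = 928 - 1867 = -939$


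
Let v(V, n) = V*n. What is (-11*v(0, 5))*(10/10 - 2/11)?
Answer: 0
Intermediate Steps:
(-11*v(0, 5))*(10/10 - 2/11) = (-0*5)*(10/10 - 2/11) = (-11*0)*(10*(1/10) - 2*1/11) = 0*(1 - 2/11) = 0*(9/11) = 0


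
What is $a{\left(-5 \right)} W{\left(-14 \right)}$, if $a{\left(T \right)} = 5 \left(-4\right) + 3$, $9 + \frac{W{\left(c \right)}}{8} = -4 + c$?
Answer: $3672$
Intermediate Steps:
$W{\left(c \right)} = -104 + 8 c$ ($W{\left(c \right)} = -72 + 8 \left(-4 + c\right) = -72 + \left(-32 + 8 c\right) = -104 + 8 c$)
$a{\left(T \right)} = -17$ ($a{\left(T \right)} = -20 + 3 = -17$)
$a{\left(-5 \right)} W{\left(-14 \right)} = - 17 \left(-104 + 8 \left(-14\right)\right) = - 17 \left(-104 - 112\right) = \left(-17\right) \left(-216\right) = 3672$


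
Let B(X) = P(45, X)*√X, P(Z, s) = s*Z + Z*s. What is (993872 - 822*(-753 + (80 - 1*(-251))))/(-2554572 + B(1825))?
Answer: 285421478036/3559093829943 + 30585996250*√73/1186364609981 ≈ 0.30047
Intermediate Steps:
P(Z, s) = 2*Z*s (P(Z, s) = Z*s + Z*s = 2*Z*s)
B(X) = 90*X^(3/2) (B(X) = (2*45*X)*√X = (90*X)*√X = 90*X^(3/2))
(993872 - 822*(-753 + (80 - 1*(-251))))/(-2554572 + B(1825)) = (993872 - 822*(-753 + (80 - 1*(-251))))/(-2554572 + 90*1825^(3/2)) = (993872 - 822*(-753 + (80 + 251)))/(-2554572 + 90*(9125*√73)) = (993872 - 822*(-753 + 331))/(-2554572 + 821250*√73) = (993872 - 822*(-422))/(-2554572 + 821250*√73) = (993872 + 346884)/(-2554572 + 821250*√73) = 1340756/(-2554572 + 821250*√73)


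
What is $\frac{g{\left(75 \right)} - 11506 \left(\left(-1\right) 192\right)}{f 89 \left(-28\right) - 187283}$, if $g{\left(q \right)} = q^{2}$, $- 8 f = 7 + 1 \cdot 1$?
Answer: $- \frac{738259}{61597} \approx -11.985$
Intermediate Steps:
$f = -1$ ($f = - \frac{7 + 1 \cdot 1}{8} = - \frac{7 + 1}{8} = \left(- \frac{1}{8}\right) 8 = -1$)
$\frac{g{\left(75 \right)} - 11506 \left(\left(-1\right) 192\right)}{f 89 \left(-28\right) - 187283} = \frac{75^{2} - 11506 \left(\left(-1\right) 192\right)}{\left(-1\right) 89 \left(-28\right) - 187283} = \frac{5625 - -2209152}{\left(-89\right) \left(-28\right) - 187283} = \frac{5625 + 2209152}{2492 - 187283} = \frac{2214777}{-184791} = 2214777 \left(- \frac{1}{184791}\right) = - \frac{738259}{61597}$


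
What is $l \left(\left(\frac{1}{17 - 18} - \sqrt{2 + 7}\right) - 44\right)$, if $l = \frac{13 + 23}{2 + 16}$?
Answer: $-96$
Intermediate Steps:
$l = 2$ ($l = \frac{36}{18} = 36 \cdot \frac{1}{18} = 2$)
$l \left(\left(\frac{1}{17 - 18} - \sqrt{2 + 7}\right) - 44\right) = 2 \left(\left(\frac{1}{17 - 18} - \sqrt{2 + 7}\right) - 44\right) = 2 \left(\left(\frac{1}{-1} - \sqrt{9}\right) - 44\right) = 2 \left(\left(-1 - 3\right) - 44\right) = 2 \left(-4 - 44\right) = 2 \left(-48\right) = -96$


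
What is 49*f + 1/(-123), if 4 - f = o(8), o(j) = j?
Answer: -24109/123 ≈ -196.01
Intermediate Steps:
f = -4 (f = 4 - 1*8 = 4 - 8 = -4)
49*f + 1/(-123) = 49*(-4) + 1/(-123) = -196 - 1/123 = -24109/123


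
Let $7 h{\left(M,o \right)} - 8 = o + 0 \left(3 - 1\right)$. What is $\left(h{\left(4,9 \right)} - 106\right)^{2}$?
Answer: $\frac{525625}{49} \approx 10727.0$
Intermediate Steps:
$h{\left(M,o \right)} = \frac{8}{7} + \frac{o}{7}$ ($h{\left(M,o \right)} = \frac{8}{7} + \frac{o + 0 \left(3 - 1\right)}{7} = \frac{8}{7} + \frac{o + 0 \cdot 2}{7} = \frac{8}{7} + \frac{o + 0}{7} = \frac{8}{7} + \frac{o}{7}$)
$\left(h{\left(4,9 \right)} - 106\right)^{2} = \left(\left(\frac{8}{7} + \frac{1}{7} \cdot 9\right) - 106\right)^{2} = \left(\left(\frac{8}{7} + \frac{9}{7}\right) - 106\right)^{2} = \left(\frac{17}{7} - 106\right)^{2} = \left(- \frac{725}{7}\right)^{2} = \frac{525625}{49}$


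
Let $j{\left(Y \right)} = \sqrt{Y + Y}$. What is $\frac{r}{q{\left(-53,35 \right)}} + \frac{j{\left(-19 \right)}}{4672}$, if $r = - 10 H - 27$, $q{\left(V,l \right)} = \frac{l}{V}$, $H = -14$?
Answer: $- \frac{5989}{35} + \frac{i \sqrt{38}}{4672} \approx -171.11 + 0.0013194 i$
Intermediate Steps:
$j{\left(Y \right)} = \sqrt{2} \sqrt{Y}$ ($j{\left(Y \right)} = \sqrt{2 Y} = \sqrt{2} \sqrt{Y}$)
$r = 113$ ($r = \left(-10\right) \left(-14\right) - 27 = 140 - 27 = 113$)
$\frac{r}{q{\left(-53,35 \right)}} + \frac{j{\left(-19 \right)}}{4672} = \frac{113}{35 \frac{1}{-53}} + \frac{\sqrt{2} \sqrt{-19}}{4672} = \frac{113}{35 \left(- \frac{1}{53}\right)} + \sqrt{2} i \sqrt{19} \cdot \frac{1}{4672} = \frac{113}{- \frac{35}{53}} + i \sqrt{38} \cdot \frac{1}{4672} = 113 \left(- \frac{53}{35}\right) + \frac{i \sqrt{38}}{4672} = - \frac{5989}{35} + \frac{i \sqrt{38}}{4672}$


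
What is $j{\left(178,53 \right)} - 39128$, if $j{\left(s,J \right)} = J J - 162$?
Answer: $-36481$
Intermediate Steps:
$j{\left(s,J \right)} = -162 + J^{2}$ ($j{\left(s,J \right)} = J^{2} - 162 = -162 + J^{2}$)
$j{\left(178,53 \right)} - 39128 = \left(-162 + 53^{2}\right) - 39128 = \left(-162 + 2809\right) - 39128 = 2647 - 39128 = -36481$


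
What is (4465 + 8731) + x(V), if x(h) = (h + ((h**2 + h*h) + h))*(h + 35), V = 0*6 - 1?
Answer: 13196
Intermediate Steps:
V = -1 (V = 0 - 1 = -1)
x(h) = (35 + h)*(2*h + 2*h**2) (x(h) = (h + ((h**2 + h**2) + h))*(35 + h) = (h + (2*h**2 + h))*(35 + h) = (h + (h + 2*h**2))*(35 + h) = (2*h + 2*h**2)*(35 + h) = (35 + h)*(2*h + 2*h**2))
(4465 + 8731) + x(V) = (4465 + 8731) + 2*(-1)*(35 + (-1)**2 + 36*(-1)) = 13196 + 2*(-1)*(35 + 1 - 36) = 13196 + 2*(-1)*0 = 13196 + 0 = 13196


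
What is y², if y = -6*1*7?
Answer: 1764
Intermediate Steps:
y = -42 (y = -6*7 = -42)
y² = (-42)² = 1764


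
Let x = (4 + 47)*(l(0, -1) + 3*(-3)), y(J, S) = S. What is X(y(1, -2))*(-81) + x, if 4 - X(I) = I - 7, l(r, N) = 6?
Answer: -1206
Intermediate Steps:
X(I) = 11 - I (X(I) = 4 - (I - 7) = 4 - (-7 + I) = 4 + (7 - I) = 11 - I)
x = -153 (x = (4 + 47)*(6 + 3*(-3)) = 51*(6 - 9) = 51*(-3) = -153)
X(y(1, -2))*(-81) + x = (11 - 1*(-2))*(-81) - 153 = (11 + 2)*(-81) - 153 = 13*(-81) - 153 = -1053 - 153 = -1206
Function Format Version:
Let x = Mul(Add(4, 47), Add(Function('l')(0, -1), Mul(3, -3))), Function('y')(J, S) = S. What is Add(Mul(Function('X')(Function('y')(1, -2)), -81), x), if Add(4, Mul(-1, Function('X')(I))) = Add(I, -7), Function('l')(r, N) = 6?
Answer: -1206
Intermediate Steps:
Function('X')(I) = Add(11, Mul(-1, I)) (Function('X')(I) = Add(4, Mul(-1, Add(I, -7))) = Add(4, Mul(-1, Add(-7, I))) = Add(4, Add(7, Mul(-1, I))) = Add(11, Mul(-1, I)))
x = -153 (x = Mul(Add(4, 47), Add(6, Mul(3, -3))) = Mul(51, Add(6, -9)) = Mul(51, -3) = -153)
Add(Mul(Function('X')(Function('y')(1, -2)), -81), x) = Add(Mul(Add(11, Mul(-1, -2)), -81), -153) = Add(Mul(Add(11, 2), -81), -153) = Add(Mul(13, -81), -153) = Add(-1053, -153) = -1206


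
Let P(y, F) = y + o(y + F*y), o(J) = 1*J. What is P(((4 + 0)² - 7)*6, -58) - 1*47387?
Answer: -50411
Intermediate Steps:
o(J) = J
P(y, F) = 2*y + F*y (P(y, F) = y + (y + F*y) = 2*y + F*y)
P(((4 + 0)² - 7)*6, -58) - 1*47387 = (((4 + 0)² - 7)*6)*(2 - 58) - 1*47387 = ((4² - 7)*6)*(-56) - 47387 = ((16 - 7)*6)*(-56) - 47387 = (9*6)*(-56) - 47387 = 54*(-56) - 47387 = -3024 - 47387 = -50411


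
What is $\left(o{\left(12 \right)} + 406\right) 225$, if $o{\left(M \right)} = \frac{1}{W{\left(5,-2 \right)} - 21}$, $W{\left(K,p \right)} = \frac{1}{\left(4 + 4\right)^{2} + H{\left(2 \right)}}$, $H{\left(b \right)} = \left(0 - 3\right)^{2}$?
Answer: $\frac{139931775}{1532} \approx 91339.0$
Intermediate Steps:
$H{\left(b \right)} = 9$ ($H{\left(b \right)} = \left(-3\right)^{2} = 9$)
$W{\left(K,p \right)} = \frac{1}{73}$ ($W{\left(K,p \right)} = \frac{1}{\left(4 + 4\right)^{2} + 9} = \frac{1}{8^{2} + 9} = \frac{1}{64 + 9} = \frac{1}{73}$)
$o{\left(M \right)} = - \frac{73}{1532}$ ($o{\left(M \right)} = \frac{1}{\frac{1}{73} - 21} = \frac{1}{- \frac{1532}{73}} = - \frac{73}{1532}$)
$\left(o{\left(12 \right)} + 406\right) 225 = \left(- \frac{73}{1532} + 406\right) 225 = \frac{621919}{1532} \cdot 225 = \frac{139931775}{1532}$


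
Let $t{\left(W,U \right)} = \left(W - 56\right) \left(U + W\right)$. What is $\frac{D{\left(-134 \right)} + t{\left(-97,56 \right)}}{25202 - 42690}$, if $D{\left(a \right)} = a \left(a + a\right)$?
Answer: $- \frac{42185}{17488} \approx -2.4122$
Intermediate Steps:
$D{\left(a \right)} = 2 a^{2}$ ($D{\left(a \right)} = a 2 a = 2 a^{2}$)
$t{\left(W,U \right)} = \left(-56 + W\right) \left(U + W\right)$
$\frac{D{\left(-134 \right)} + t{\left(-97,56 \right)}}{25202 - 42690} = \frac{2 \left(-134\right)^{2} + \left(\left(-97\right)^{2} - 3136 - -5432 + 56 \left(-97\right)\right)}{25202 - 42690} = \frac{2 \cdot 17956 + \left(9409 - 3136 + 5432 - 5432\right)}{-17488} = \left(35912 + 6273\right) \left(- \frac{1}{17488}\right) = 42185 \left(- \frac{1}{17488}\right) = - \frac{42185}{17488}$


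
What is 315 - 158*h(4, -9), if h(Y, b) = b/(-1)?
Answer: -1107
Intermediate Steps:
h(Y, b) = -b (h(Y, b) = b*(-1) = -b)
315 - 158*h(4, -9) = 315 - (-158)*(-9) = 315 - 158*9 = 315 - 1422 = -1107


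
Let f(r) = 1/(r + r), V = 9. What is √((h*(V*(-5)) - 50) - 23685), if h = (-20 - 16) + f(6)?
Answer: 5*I*√3539/2 ≈ 148.72*I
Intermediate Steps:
f(r) = 1/(2*r)
h = -431/12 (h = (-20 - 16) + (½)/6 = -36 + (½)*(⅙) = -36 + 1/12 = -431/12 ≈ -35.917)
√((h*(V*(-5)) - 50) - 23685) = √((-1293*(-5)/4 - 50) - 23685) = √((-431/12*(-45) - 50) - 23685) = √((6465/4 - 50) - 23685) = √(6265/4 - 23685) = √(-88475/4) = 5*I*√3539/2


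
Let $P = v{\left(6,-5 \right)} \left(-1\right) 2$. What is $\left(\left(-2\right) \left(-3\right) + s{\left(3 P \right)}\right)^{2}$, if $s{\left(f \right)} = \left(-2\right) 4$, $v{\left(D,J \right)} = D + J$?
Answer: $4$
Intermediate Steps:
$P = -2$ ($P = \left(6 - 5\right) \left(-1\right) 2 = 1 \left(-1\right) 2 = \left(-1\right) 2 = -2$)
$s{\left(f \right)} = -8$
$\left(\left(-2\right) \left(-3\right) + s{\left(3 P \right)}\right)^{2} = \left(\left(-2\right) \left(-3\right) - 8\right)^{2} = \left(6 - 8\right)^{2} = \left(-2\right)^{2} = 4$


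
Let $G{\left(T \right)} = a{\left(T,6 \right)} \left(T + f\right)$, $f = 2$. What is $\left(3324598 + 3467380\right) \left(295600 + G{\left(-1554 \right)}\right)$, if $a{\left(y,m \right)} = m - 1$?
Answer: $1955002947520$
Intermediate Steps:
$a{\left(y,m \right)} = -1 + m$ ($a{\left(y,m \right)} = m - 1 = -1 + m$)
$G{\left(T \right)} = 10 + 5 T$ ($G{\left(T \right)} = \left(-1 + 6\right) \left(T + 2\right) = 5 \left(2 + T\right) = 10 + 5 T$)
$\left(3324598 + 3467380\right) \left(295600 + G{\left(-1554 \right)}\right) = \left(3324598 + 3467380\right) \left(295600 + \left(10 + 5 \left(-1554\right)\right)\right) = 6791978 \left(295600 + \left(10 - 7770\right)\right) = 6791978 \left(295600 - 7760\right) = 6791978 \cdot 287840 = 1955002947520$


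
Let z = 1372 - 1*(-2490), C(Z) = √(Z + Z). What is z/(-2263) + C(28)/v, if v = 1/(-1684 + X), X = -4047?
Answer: -3862/2263 - 11462*√14 ≈ -42889.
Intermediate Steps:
C(Z) = √2*√Z (C(Z) = √(2*Z) = √2*√Z)
z = 3862 (z = 1372 + 2490 = 3862)
v = -1/5731 (v = 1/(-1684 - 4047) = 1/(-5731) = -1/5731 ≈ -0.00017449)
z/(-2263) + C(28)/v = 3862/(-2263) + (√2*√28)/(-1/5731) = 3862*(-1/2263) + (√2*(2*√7))*(-5731) = -3862/2263 + (2*√14)*(-5731) = -3862/2263 - 11462*√14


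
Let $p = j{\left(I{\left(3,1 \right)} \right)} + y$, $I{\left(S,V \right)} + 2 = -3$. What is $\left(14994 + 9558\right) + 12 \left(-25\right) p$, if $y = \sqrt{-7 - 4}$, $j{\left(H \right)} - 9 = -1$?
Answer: $22152 - 300 i \sqrt{11} \approx 22152.0 - 994.99 i$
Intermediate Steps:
$I{\left(S,V \right)} = -5$ ($I{\left(S,V \right)} = -2 - 3 = -5$)
$j{\left(H \right)} = 8$ ($j{\left(H \right)} = 9 - 1 = 8$)
$y = i \sqrt{11}$ ($y = \sqrt{-11} = i \sqrt{11} \approx 3.3166 i$)
$p = 8 + i \sqrt{11} \approx 8.0 + 3.3166 i$
$\left(14994 + 9558\right) + 12 \left(-25\right) p = \left(14994 + 9558\right) + 12 \left(-25\right) \left(8 + i \sqrt{11}\right) = 24552 - 300 \left(8 + i \sqrt{11}\right) = 24552 - \left(2400 + 300 i \sqrt{11}\right) = 22152 - 300 i \sqrt{11}$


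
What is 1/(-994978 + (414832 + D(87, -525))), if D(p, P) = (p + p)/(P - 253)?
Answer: -389/225676881 ≈ -1.7237e-6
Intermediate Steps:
D(p, P) = 2*p/(-253 + P) (D(p, P) = (2*p)/(-253 + P) = 2*p/(-253 + P))
1/(-994978 + (414832 + D(87, -525))) = 1/(-994978 + (414832 + 2*87/(-253 - 525))) = 1/(-994978 + (414832 + 2*87/(-778))) = 1/(-994978 + (414832 + 2*87*(-1/778))) = 1/(-994978 + (414832 - 87/389)) = 1/(-994978 + 161369561/389) = 1/(-225676881/389) = -389/225676881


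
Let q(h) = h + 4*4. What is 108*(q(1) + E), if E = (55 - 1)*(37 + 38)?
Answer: 439236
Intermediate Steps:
q(h) = 16 + h (q(h) = h + 16 = 16 + h)
E = 4050 (E = 54*75 = 4050)
108*(q(1) + E) = 108*((16 + 1) + 4050) = 108*(17 + 4050) = 108*4067 = 439236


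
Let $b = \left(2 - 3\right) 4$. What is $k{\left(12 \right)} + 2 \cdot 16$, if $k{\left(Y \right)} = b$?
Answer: $28$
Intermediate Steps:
$b = -4$ ($b = \left(-1\right) 4 = -4$)
$k{\left(Y \right)} = -4$
$k{\left(12 \right)} + 2 \cdot 16 = -4 + 2 \cdot 16 = -4 + 32 = 28$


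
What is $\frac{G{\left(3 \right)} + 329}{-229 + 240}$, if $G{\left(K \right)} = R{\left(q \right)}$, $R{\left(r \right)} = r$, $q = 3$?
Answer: $\frac{332}{11} \approx 30.182$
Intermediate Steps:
$G{\left(K \right)} = 3$
$\frac{G{\left(3 \right)} + 329}{-229 + 240} = \frac{3 + 329}{-229 + 240} = \frac{332}{11}$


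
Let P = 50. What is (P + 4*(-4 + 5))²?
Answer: 2916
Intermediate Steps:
(P + 4*(-4 + 5))² = (50 + 4*(-4 + 5))² = (50 + 4*1)² = (50 + 4)² = 54² = 2916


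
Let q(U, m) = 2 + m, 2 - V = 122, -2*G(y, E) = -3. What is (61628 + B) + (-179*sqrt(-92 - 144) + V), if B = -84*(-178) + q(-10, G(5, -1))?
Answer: 152927/2 - 358*I*sqrt(59) ≈ 76464.0 - 2749.9*I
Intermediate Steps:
G(y, E) = 3/2 (G(y, E) = -1/2*(-3) = 3/2)
V = -120 (V = 2 - 1*122 = 2 - 122 = -120)
B = 29911/2 (B = -84*(-178) + (2 + 3/2) = 14952 + 7/2 = 29911/2 ≈ 14956.)
(61628 + B) + (-179*sqrt(-92 - 144) + V) = (61628 + 29911/2) + (-179*sqrt(-92 - 144) - 120) = 153167/2 + (-358*I*sqrt(59) - 120) = 153167/2 + (-120 - 358*I*sqrt(59)) = 152927/2 - 358*I*sqrt(59)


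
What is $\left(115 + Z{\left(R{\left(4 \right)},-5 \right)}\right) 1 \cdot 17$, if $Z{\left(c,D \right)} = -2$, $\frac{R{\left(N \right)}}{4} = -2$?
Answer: $1921$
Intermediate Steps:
$R{\left(N \right)} = -8$ ($R{\left(N \right)} = 4 \left(-2\right) = -8$)
$\left(115 + Z{\left(R{\left(4 \right)},-5 \right)}\right) 1 \cdot 17 = \left(115 - 2\right) 1 \cdot 17 = 113 \cdot 17 = 1921$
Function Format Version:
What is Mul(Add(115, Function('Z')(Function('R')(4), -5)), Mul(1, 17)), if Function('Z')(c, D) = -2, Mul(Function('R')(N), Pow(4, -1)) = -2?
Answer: 1921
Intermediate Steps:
Function('R')(N) = -8 (Function('R')(N) = Mul(4, -2) = -8)
Mul(Add(115, Function('Z')(Function('R')(4), -5)), Mul(1, 17)) = Mul(Add(115, -2), Mul(1, 17)) = Mul(113, 17) = 1921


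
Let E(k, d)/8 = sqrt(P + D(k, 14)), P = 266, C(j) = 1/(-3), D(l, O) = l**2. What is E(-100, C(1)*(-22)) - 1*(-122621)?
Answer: 122621 + 8*sqrt(10266) ≈ 1.2343e+5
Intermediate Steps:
C(j) = -1/3
E(k, d) = 8*sqrt(266 + k**2)
E(-100, C(1)*(-22)) - 1*(-122621) = 8*sqrt(266 + (-100)**2) - 1*(-122621) = 8*sqrt(266 + 10000) + 122621 = 8*sqrt(10266) + 122621 = 122621 + 8*sqrt(10266)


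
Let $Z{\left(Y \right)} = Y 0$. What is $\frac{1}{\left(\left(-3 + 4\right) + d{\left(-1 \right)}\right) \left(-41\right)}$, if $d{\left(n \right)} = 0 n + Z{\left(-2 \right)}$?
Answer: $- \frac{1}{41} \approx -0.02439$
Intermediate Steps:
$Z{\left(Y \right)} = 0$
$d{\left(n \right)} = 0$ ($d{\left(n \right)} = 0 n + 0 = 0 + 0 = 0$)
$\frac{1}{\left(\left(-3 + 4\right) + d{\left(-1 \right)}\right) \left(-41\right)} = \frac{1}{\left(\left(-3 + 4\right) + 0\right) \left(-41\right)} = \frac{1}{\left(1 + 0\right) \left(-41\right)} = \frac{1}{1 \left(-41\right)} = \frac{1}{-41} = - \frac{1}{41}$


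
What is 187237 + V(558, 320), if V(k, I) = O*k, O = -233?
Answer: 57223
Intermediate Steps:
V(k, I) = -233*k
187237 + V(558, 320) = 187237 - 233*558 = 187237 - 130014 = 57223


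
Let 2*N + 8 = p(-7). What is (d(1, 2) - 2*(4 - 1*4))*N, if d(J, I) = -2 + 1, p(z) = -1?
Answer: 9/2 ≈ 4.5000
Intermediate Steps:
N = -9/2 (N = -4 + (1/2)*(-1) = -4 - 1/2 = -9/2 ≈ -4.5000)
d(J, I) = -1
(d(1, 2) - 2*(4 - 1*4))*N = (-1 - 2*(4 - 1*4))*(-9/2) = (-1 - 2*(4 - 4))*(-9/2) = (-1 - 2*0)*(-9/2) = (-1 + 0)*(-9/2) = -1*(-9/2) = 9/2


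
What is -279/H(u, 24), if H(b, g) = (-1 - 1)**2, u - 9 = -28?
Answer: -279/4 ≈ -69.750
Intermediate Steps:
u = -19 (u = 9 - 28 = -19)
H(b, g) = 4 (H(b, g) = (-2)**2 = 4)
-279/H(u, 24) = -279/4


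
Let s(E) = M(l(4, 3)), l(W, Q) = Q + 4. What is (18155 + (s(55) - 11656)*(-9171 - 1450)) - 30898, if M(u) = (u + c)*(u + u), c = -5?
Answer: 123488245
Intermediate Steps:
l(W, Q) = 4 + Q
M(u) = 2*u*(-5 + u) (M(u) = (u - 5)*(u + u) = (-5 + u)*(2*u) = 2*u*(-5 + u))
s(E) = 28 (s(E) = 2*(4 + 3)*(-5 + (4 + 3)) = 2*7*(-5 + 7) = 2*7*2 = 28)
(18155 + (s(55) - 11656)*(-9171 - 1450)) - 30898 = (18155 + (28 - 11656)*(-9171 - 1450)) - 30898 = (18155 - 11628*(-10621)) - 30898 = (18155 + 123500988) - 30898 = 123519143 - 30898 = 123488245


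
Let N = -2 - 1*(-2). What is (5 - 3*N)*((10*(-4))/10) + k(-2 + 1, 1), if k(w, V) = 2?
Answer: -18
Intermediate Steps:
N = 0 (N = -2 + 2 = 0)
(5 - 3*N)*((10*(-4))/10) + k(-2 + 1, 1) = (5 - 3*0)*((10*(-4))/10) + 2 = (5 + 0)*(-40*⅒) + 2 = 5*(-4) + 2 = -20 + 2 = -18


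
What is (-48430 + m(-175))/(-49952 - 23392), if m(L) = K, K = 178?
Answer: 4021/6112 ≈ 0.65789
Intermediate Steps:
m(L) = 178
(-48430 + m(-175))/(-49952 - 23392) = (-48430 + 178)/(-49952 - 23392) = -48252/(-73344) = -48252*(-1/73344) = 4021/6112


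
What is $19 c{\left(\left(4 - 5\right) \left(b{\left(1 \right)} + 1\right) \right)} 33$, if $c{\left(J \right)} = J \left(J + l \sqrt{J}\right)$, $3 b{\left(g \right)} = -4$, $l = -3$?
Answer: $\frac{209}{3} - 209 \sqrt{3} \approx -292.33$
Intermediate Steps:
$b{\left(g \right)} = - \frac{4}{3}$ ($b{\left(g \right)} = \frac{1}{3} \left(-4\right) = - \frac{4}{3}$)
$c{\left(J \right)} = J \left(J - 3 \sqrt{J}\right)$
$19 c{\left(\left(4 - 5\right) \left(b{\left(1 \right)} + 1\right) \right)} 33 = 19 \left(\left(\left(4 - 5\right) \left(- \frac{4}{3} + 1\right)\right)^{2} - 3 \left(\left(4 - 5\right) \left(- \frac{4}{3} + 1\right)\right)^{\frac{3}{2}}\right) 33 = 19 \left(\left(\left(-1\right) \left(- \frac{1}{3}\right)\right)^{2} - 3 \left(\left(-1\right) \left(- \frac{1}{3}\right)\right)^{\frac{3}{2}}\right) 33 = 19 \left(\left(\frac{1}{3}\right)^{2} - \frac{3}{3 \sqrt{3}}\right) 33 = 19 \left(\frac{1}{9} - 3 \frac{\sqrt{3}}{9}\right) 33 = 19 \left(\frac{1}{9} - \frac{\sqrt{3}}{3}\right) 33 = \left(\frac{19}{9} - \frac{19 \sqrt{3}}{3}\right) 33 = \frac{209}{3} - 209 \sqrt{3}$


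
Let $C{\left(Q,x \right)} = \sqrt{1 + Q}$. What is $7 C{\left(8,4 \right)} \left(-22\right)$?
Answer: $-462$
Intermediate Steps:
$7 C{\left(8,4 \right)} \left(-22\right) = 7 \sqrt{1 + 8} \left(-22\right) = 7 \sqrt{9} \left(-22\right) = 7 \cdot 3 \left(-22\right) = 21 \left(-22\right) = -462$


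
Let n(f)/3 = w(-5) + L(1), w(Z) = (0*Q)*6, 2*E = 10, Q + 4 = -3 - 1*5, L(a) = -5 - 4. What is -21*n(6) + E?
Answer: 572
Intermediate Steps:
L(a) = -9
Q = -12 (Q = -4 + (-3 - 1*5) = -4 + (-3 - 5) = -4 - 8 = -12)
E = 5 (E = (½)*10 = 5)
w(Z) = 0 (w(Z) = (0*(-12))*6 = 0*6 = 0)
n(f) = -27 (n(f) = 3*(0 - 9) = 3*(-9) = -27)
-21*n(6) + E = -21*(-27) + 5 = 567 + 5 = 572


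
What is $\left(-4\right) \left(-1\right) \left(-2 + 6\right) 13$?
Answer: $208$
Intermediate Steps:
$\left(-4\right) \left(-1\right) \left(-2 + 6\right) 13 = 4 \cdot 4 \cdot 13 = 16 \cdot 13 = 208$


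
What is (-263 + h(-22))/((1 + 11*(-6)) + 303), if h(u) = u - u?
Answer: -263/238 ≈ -1.1050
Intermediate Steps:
h(u) = 0
(-263 + h(-22))/((1 + 11*(-6)) + 303) = (-263 + 0)/((1 + 11*(-6)) + 303) = -263/((1 - 66) + 303) = -263/(-65 + 303) = -263/238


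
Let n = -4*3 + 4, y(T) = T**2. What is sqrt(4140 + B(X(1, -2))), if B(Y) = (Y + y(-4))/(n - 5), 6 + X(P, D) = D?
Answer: 2*sqrt(174889)/13 ≈ 64.338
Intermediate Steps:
n = -8 (n = -12 + 4 = -8)
X(P, D) = -6 + D
B(Y) = -16/13 - Y/13 (B(Y) = (Y + (-4)**2)/(-8 - 5) = (Y + 16)/(-13) = (16 + Y)*(-1/13) = -16/13 - Y/13)
sqrt(4140 + B(X(1, -2))) = sqrt(4140 + (-16/13 - (-6 - 2)/13)) = sqrt(4140 + (-16/13 - 1/13*(-8))) = sqrt(4140 + (-16/13 + 8/13)) = sqrt(4140 - 8/13) = sqrt(53812/13) = 2*sqrt(174889)/13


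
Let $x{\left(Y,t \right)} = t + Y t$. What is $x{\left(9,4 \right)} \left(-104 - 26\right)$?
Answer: $-5200$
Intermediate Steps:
$x{\left(9,4 \right)} \left(-104 - 26\right) = 4 \left(1 + 9\right) \left(-104 - 26\right) = 4 \cdot 10 \left(-130\right) = 40 \left(-130\right) = -5200$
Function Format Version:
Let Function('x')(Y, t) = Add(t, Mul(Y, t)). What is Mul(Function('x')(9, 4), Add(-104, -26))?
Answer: -5200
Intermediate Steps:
Mul(Function('x')(9, 4), Add(-104, -26)) = Mul(Mul(4, Add(1, 9)), Add(-104, -26)) = Mul(Mul(4, 10), -130) = Mul(40, -130) = -5200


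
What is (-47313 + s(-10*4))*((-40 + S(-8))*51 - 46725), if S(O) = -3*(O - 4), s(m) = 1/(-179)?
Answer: 397443015012/179 ≈ 2.2204e+9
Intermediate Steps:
s(m) = -1/179
S(O) = 12 - 3*O (S(O) = -3*(-4 + O) = 12 - 3*O)
(-47313 + s(-10*4))*((-40 + S(-8))*51 - 46725) = (-47313 - 1/179)*((-40 + (12 - 3*(-8)))*51 - 46725) = -8469028*((-40 + (12 + 24))*51 - 46725)/179 = -8469028*((-40 + 36)*51 - 46725)/179 = -8469028*(-4*51 - 46725)/179 = -8469028*(-204 - 46725)/179 = -8469028/179*(-46929) = 397443015012/179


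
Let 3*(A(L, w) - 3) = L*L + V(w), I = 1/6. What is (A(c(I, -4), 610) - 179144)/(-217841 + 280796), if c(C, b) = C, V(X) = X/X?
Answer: -19347191/6799140 ≈ -2.8455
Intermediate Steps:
I = ⅙ ≈ 0.16667
V(X) = 1
A(L, w) = 10/3 + L²/3 (A(L, w) = 3 + (L*L + 1)/3 = 3 + (L² + 1)/3 = 3 + (1 + L²)/3 = 3 + (⅓ + L²/3) = 10/3 + L²/3)
(A(c(I, -4), 610) - 179144)/(-217841 + 280796) = ((10/3 + (⅙)²/3) - 179144)/(-217841 + 280796) = ((10/3 + (⅓)*(1/36)) - 179144)/62955 = ((10/3 + 1/108) - 179144)*(1/62955) = (361/108 - 179144)*(1/62955) = -19347191/108*1/62955 = -19347191/6799140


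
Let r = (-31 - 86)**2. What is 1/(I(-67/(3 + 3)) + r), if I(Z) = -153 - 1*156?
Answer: 1/13380 ≈ 7.4738e-5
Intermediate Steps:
I(Z) = -309 (I(Z) = -153 - 156 = -309)
r = 13689 (r = (-117)**2 = 13689)
1/(I(-67/(3 + 3)) + r) = 1/(-309 + 13689) = 1/13380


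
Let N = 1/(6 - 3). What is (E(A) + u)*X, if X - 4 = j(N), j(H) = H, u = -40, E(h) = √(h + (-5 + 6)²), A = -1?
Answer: -520/3 ≈ -173.33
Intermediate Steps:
N = ⅓ (N = 1/3 = ⅓ ≈ 0.33333)
E(h) = √(1 + h) (E(h) = √(h + 1²) = √(h + 1) = √(1 + h))
X = 13/3 (X = 4 + ⅓ = 13/3 ≈ 4.3333)
(E(A) + u)*X = (√(1 - 1) - 40)*(13/3) = (√0 - 40)*(13/3) = (0 - 40)*(13/3) = -40*13/3 = -520/3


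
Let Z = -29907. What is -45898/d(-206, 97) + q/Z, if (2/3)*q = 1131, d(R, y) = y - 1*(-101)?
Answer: -152556377/657954 ≈ -231.86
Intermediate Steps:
d(R, y) = 101 + y (d(R, y) = y + 101 = 101 + y)
q = 3393/2 (q = (3/2)*1131 = 3393/2 ≈ 1696.5)
-45898/d(-206, 97) + q/Z = -45898/(101 + 97) + (3393/2)/(-29907) = -45898/198 + (3393/2)*(-1/29907) = -45898*1/198 - 377/6646 = -22949/99 - 377/6646 = -152556377/657954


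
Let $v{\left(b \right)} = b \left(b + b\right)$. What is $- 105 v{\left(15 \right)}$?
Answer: $-47250$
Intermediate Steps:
$v{\left(b \right)} = 2 b^{2}$ ($v{\left(b \right)} = b 2 b = 2 b^{2}$)
$- 105 v{\left(15 \right)} = - 105 \cdot 2 \cdot 15^{2} = - 105 \cdot 2 \cdot 225 = \left(-105\right) 450 = -47250$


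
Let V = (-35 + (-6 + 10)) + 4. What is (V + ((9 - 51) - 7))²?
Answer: 5776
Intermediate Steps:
V = -27 (V = (-35 + 4) + 4 = -31 + 4 = -27)
(V + ((9 - 51) - 7))² = (-27 + ((9 - 51) - 7))² = (-27 + (-42 - 7))² = (-27 - 49)² = (-76)² = 5776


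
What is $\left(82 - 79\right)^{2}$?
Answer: $9$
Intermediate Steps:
$\left(82 - 79\right)^{2} = 3^{2} = 9$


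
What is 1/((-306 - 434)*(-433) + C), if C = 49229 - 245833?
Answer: 1/123816 ≈ 8.0765e-6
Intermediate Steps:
C = -196604
1/((-306 - 434)*(-433) + C) = 1/((-306 - 434)*(-433) - 196604) = 1/(-740*(-433) - 196604) = 1/(320420 - 196604) = 1/123816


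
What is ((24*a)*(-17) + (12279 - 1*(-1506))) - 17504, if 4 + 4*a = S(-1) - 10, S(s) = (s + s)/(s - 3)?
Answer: -2342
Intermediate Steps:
S(s) = 2*s/(-3 + s) (S(s) = (2*s)/(-3 + s) = 2*s/(-3 + s))
a = -27/8 (a = -1 + (2*(-1)/(-3 - 1) - 10)/4 = -1 + (2*(-1)/(-4) - 10)/4 = -1 + (2*(-1)*(-1/4) - 10)/4 = -1 + (1/2 - 10)/4 = -1 + (1/4)*(-19/2) = -1 - 19/8 = -27/8 ≈ -3.3750)
((24*a)*(-17) + (12279 - 1*(-1506))) - 17504 = ((24*(-27/8))*(-17) + (12279 - 1*(-1506))) - 17504 = (-81*(-17) + (12279 + 1506)) - 17504 = (1377 + 13785) - 17504 = 15162 - 17504 = -2342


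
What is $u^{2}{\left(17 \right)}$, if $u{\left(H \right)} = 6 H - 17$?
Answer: $7225$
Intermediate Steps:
$u{\left(H \right)} = -17 + 6 H$
$u^{2}{\left(17 \right)} = \left(-17 + 6 \cdot 17\right)^{2} = \left(-17 + 102\right)^{2} = 85^{2} = 7225$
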